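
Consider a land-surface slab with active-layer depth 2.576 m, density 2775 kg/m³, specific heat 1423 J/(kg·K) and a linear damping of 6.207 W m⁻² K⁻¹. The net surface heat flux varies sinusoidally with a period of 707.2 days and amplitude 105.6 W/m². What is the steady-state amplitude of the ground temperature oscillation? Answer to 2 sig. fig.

17 K

Areal heat capacity C = ρ c_p D = 2775 × 1423 × 2.576 = 1.02×10^7 J/(m²·K).
Angular frequency ω = 2π / T = 2π / 6.11×10^7 s = 1.03×10^-7 s⁻¹.
√((Cω)² + λ²) = √((1.05)² + 6.207²) = 6.29 W/(m²·K).
Amplitude A = F₀ / √((Cω)²+λ²) = 105.6 / 6.29 = 16.8 K.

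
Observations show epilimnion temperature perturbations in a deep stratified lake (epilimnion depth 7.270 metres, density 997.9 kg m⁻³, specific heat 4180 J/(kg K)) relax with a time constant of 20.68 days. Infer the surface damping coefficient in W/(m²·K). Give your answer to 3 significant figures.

17.0

Areal heat capacity C = ρ c_p D = 997.9 × 4180 × 7.270 = 3.03×10^7 J/(m^2 K).
τ = 20.68 days = 1.79×10^6 s.
λ = C / τ = 3.03×10^7 / 1.79×10^6 = 17.0 W/(m²·K).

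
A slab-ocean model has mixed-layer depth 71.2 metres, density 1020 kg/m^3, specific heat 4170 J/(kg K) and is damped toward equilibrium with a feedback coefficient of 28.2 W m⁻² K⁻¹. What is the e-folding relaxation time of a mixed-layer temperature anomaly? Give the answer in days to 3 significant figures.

124 days

Areal heat capacity C = ρ c_p D = 1020 × 4170 × 71.2 = 3.03×10^8 J/(m^2 K).
Relaxation time τ = C / λ = 3.03×10^8 / 28.2 = 1.07×10^7 s.
In days: 1.07×10^7 s / (86400 s/day) = 124 days.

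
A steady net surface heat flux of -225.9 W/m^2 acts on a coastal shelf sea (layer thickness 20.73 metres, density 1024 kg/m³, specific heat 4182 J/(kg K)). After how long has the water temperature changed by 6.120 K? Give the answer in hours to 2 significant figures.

Areal heat capacity C = ρ c_p D = 1024 × 4182 × 20.73 = 8.88×10^7 J/(m^2 K).
Time required: Δt = C ΔT / F = 8.88×10^7 × -6.120 / -225.9 = 2.41×10^6 s.
In hours: 2.41×10^6 s / (3600 s/hour) = 668 hours.

670 hours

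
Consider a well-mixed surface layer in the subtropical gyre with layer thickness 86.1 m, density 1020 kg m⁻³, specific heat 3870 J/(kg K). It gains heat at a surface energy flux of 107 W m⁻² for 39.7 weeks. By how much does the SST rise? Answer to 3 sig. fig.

7.56 K

Areal heat capacity C = ρ c_p D = 1020 × 3870 × 86.1 = 3.40×10^8 J/(m^2 K).
Net heat input Q = F Δt = 107 × (39.7 weeks × 6.048×10^5 s/week) = 2.57×10^9 J/m².
ΔT = Q / C = 2.57×10^9 / 3.40×10^8 = 7.56 K.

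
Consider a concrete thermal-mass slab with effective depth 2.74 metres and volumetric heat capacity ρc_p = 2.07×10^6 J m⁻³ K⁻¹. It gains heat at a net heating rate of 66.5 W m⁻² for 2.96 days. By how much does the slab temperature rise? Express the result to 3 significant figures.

3.00 K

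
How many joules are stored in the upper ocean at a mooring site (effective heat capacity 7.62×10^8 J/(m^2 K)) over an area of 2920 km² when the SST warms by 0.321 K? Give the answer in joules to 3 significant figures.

Areal heat capacity C = 7.62×10^8 J/(m^2 K) (given).
Heat per unit area: q = C ΔT = 7.62×10^8 × 0.321 = 2.45×10^8 J/m².
Total heat: Q = q × A = 2.45×10^8 × (2920 × 10⁶ m²) = 7.14×10^17 J.

7.14×10^17 J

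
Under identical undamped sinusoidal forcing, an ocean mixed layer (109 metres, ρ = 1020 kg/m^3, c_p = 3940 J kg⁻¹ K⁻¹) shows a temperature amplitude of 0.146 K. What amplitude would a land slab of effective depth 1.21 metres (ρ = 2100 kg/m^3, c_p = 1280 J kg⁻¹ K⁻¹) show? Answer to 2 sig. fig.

C_ocean = 4.38×10^8 J/(m²·K); C_land = 3.25×10^6 J/(m²·K).
A ∝ 1/C ⇒ A_land = A_ocean × C_ocean/C_land = 0.146 × 135 = 19.7 K.

20 K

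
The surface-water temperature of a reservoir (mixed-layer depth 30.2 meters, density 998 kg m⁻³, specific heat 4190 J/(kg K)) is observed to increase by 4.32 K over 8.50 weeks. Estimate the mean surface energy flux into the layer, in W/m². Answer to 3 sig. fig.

Areal heat capacity C = ρ c_p D = 998 × 4190 × 30.2 = 1.26×10^8 J/(m²·K).
Required heat per unit area: Q = C ΔT = 1.26×10^8 × 4.32 = 5.46×10^8 J/m².
Flux F = Q / Δt = 5.46×10^8 / 5.14×10^6 s = 106 W/m².

106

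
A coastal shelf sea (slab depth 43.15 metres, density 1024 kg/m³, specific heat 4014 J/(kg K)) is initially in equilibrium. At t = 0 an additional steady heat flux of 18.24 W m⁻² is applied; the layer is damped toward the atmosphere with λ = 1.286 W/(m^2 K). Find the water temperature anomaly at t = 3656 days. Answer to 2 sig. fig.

Areal heat capacity C = ρ c_p D = 1024 × 4014 × 43.15 = 1.77×10^8 J m⁻² K⁻¹.
τ = C / λ = 1.77×10^8 / 1.286 = 1.38×10^8 s.
Equilibrium anomaly ΔT_eq = F / λ = 18.24 / 1.286 = 14.2 K.
t = 3656 days = 3.16×10^8 s, so t/τ = 2.29.
ΔT(t) = ΔT_eq (1 − e^(−t/τ)) = 14.2 × (1 − e^−2.29) = 12.7 K.

13 K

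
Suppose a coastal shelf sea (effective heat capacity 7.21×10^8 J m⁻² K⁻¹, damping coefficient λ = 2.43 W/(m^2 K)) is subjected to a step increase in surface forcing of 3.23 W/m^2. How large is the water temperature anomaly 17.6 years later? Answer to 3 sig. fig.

Areal heat capacity C = 7.21×10^8 J m⁻² K⁻¹ (given).
τ = C / λ = 7.21×10^8 / 2.43 = 2.97×10^8 s.
Equilibrium anomaly ΔT_eq = F / λ = 3.23 / 2.43 = 1.33 K.
t = 17.6 years = 5.55×10^8 s, so t/τ = 1.87.
ΔT(t) = ΔT_eq (1 − e^(−t/τ)) = 1.33 × (1 − e^−1.87) = 1.12 K.

1.12 K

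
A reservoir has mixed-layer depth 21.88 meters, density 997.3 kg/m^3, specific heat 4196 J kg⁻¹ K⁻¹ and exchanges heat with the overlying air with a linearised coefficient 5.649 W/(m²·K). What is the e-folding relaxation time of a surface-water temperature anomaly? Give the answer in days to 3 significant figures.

188 days

Areal heat capacity C = ρ c_p D = 997.3 × 4196 × 21.88 = 9.16×10^7 J/(m^2 K).
Relaxation time τ = C / λ = 9.16×10^7 / 5.649 = 1.62×10^7 s.
In days: 1.62×10^7 s / (86400 s/day) = 188 days.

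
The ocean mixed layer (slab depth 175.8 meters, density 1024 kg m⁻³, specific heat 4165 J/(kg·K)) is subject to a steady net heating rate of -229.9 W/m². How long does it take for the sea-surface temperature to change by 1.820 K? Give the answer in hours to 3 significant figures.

1650 hours

Areal heat capacity C = ρ c_p D = 1024 × 4165 × 175.8 = 7.50×10^8 J m⁻² K⁻¹.
Time required: Δt = C ΔT / F = 7.50×10^8 × -1.820 / -229.9 = 5.94×10^6 s.
In hours: 5.94×10^6 s / (3600 s/hour) = 1650 hours.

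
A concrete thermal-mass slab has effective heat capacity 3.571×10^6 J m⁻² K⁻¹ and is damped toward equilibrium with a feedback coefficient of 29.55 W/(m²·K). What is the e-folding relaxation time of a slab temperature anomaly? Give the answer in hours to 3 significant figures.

Areal heat capacity C = 3.571×10^6 J m⁻² K⁻¹ (given).
Relaxation time τ = C / λ = 3.57×10^6 / 29.55 = 1.21×10^5 s.
In hours: 1.21×10^5 s / (3600 s/hour) = 33.6 hours.

33.6 hours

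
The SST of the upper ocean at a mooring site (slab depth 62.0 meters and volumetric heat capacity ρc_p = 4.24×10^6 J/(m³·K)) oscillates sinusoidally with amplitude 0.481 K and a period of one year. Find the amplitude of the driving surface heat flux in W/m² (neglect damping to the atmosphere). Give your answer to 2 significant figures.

Areal heat capacity C = ρc_p × D = 4.24×10^6 × 62.0 = 2.63×10^8 J m⁻² K⁻¹.
ω = 2π / 3.15×10^7 s = 1.99×10^-7 s⁻¹.
Cω = 2.63×10^8 × 1.99×10^-7 = 52.4 W/(m²·K).
F₀ = A × Cω = 0.481 × 52.4 = 25.2 W/m².

25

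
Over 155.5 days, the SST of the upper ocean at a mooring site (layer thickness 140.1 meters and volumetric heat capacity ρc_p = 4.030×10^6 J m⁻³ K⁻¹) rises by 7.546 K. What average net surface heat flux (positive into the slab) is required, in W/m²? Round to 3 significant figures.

317

Areal heat capacity C = ρc_p × D = 4.030×10^6 × 140.1 = 5.65×10^8 J m⁻² K⁻¹.
Required heat per unit area: Q = C ΔT = 5.65×10^8 × 7.546 = 4.26×10^9 J/m².
Flux F = Q / Δt = 4.26×10^9 / 1.34×10^7 s = 317 W/m².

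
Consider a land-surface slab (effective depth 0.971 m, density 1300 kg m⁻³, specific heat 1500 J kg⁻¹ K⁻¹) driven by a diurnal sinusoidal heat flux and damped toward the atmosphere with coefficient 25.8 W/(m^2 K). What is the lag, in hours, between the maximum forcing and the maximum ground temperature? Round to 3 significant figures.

Areal heat capacity C = ρ c_p D = 1300 × 1500 × 0.971 = 1.89×10^6 J m⁻² K⁻¹.
ω = 2π / 86400 s = 7.27×10^-5 s⁻¹.
Phase lag φ = arctan(Cω/λ) = arctan(138/25.8) = 1.39 rad.
Time lag = φ / ω = 1.39 / 7.27×10^-5 = 19100 s = 5.29 hours.

5.29 hours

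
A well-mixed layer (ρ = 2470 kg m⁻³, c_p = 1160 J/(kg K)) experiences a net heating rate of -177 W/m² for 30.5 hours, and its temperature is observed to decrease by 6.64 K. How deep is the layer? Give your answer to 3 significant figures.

Heat input Q = F Δt = -177 × 1.10×10^5 s = -1.94×10^7 J/m².
Required areal heat capacity C = Q / ΔT = 2.93×10^6 J/(m²·K).
Depth D = C / (ρ c_p) = 2.93×10^6 / (2470 × 1160) = 1.02 m.

1.02 m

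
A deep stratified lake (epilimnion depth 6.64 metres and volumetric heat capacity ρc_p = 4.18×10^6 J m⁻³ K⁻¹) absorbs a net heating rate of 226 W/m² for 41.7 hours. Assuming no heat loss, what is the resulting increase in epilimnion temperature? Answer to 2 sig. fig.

1.2 K

Areal heat capacity C = ρc_p × D = 4.18×10^6 × 6.64 = 2.78×10^7 J/(m^2 K).
Net heat input Q = F Δt = 226 × (41.7 hours × 3600 s/hour) = 3.39×10^7 J/m².
ΔT = Q / C = 3.39×10^7 / 2.78×10^7 = 1.22 K.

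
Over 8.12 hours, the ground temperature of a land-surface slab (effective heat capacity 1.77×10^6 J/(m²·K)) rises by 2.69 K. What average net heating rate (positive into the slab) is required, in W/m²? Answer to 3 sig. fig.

163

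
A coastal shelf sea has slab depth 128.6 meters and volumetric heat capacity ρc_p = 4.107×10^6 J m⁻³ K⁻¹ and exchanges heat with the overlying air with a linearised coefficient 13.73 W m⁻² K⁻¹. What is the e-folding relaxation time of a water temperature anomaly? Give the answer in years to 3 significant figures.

1.22 years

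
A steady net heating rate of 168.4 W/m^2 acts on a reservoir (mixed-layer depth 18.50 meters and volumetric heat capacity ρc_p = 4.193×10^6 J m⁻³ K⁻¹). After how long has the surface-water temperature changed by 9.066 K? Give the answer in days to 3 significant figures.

48.3 days

Areal heat capacity C = ρc_p × D = 4.193×10^6 × 18.50 = 7.76×10^7 J/(m^2 K).
Time required: Δt = C ΔT / F = 7.76×10^7 × 9.066 / 168.4 = 4.18×10^6 s.
In days: 4.18×10^6 s / (86400 s/day) = 48.3 days.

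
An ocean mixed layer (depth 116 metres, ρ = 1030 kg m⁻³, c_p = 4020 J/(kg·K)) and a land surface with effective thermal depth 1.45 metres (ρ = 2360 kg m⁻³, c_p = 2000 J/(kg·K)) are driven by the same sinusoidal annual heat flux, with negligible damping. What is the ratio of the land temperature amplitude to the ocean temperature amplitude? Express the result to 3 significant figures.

C_ocean = 1030 × 4020 × 116 = 4.80×10^8 J/(m²·K).
C_land = 2360 × 2000 × 1.45 = 6.84×10^6 J/(m²·K).
Undamped amplitude ∝ 1/C, so A_land/A_ocean = C_ocean/C_land = 70.2.

70.2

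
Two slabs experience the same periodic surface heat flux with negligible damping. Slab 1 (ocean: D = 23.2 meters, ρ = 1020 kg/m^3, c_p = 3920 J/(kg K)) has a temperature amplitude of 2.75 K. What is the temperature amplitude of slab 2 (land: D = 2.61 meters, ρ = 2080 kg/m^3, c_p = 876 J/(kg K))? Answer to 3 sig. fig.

C_ocean = 9.28×10^7 J/(m²·K); C_land = 4.76×10^6 J/(m²·K).
A ∝ 1/C ⇒ A_land = A_ocean × C_ocean/C_land = 2.75 × 19.5 = 53.6 K.

53.6 K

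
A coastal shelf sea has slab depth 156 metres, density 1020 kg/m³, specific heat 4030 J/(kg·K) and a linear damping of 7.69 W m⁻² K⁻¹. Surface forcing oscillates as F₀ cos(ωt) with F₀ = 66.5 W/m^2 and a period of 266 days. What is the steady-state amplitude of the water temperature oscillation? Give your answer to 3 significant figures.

Areal heat capacity C = ρ c_p D = 1020 × 4030 × 156 = 6.41×10^8 J/(m^2 K).
Angular frequency ω = 2π / T = 2π / 2.30×10^7 s = 2.73×10^-7 s⁻¹.
√((Cω)² + λ²) = √((175)² + 7.69²) = 175 W/(m²·K).
Amplitude A = F₀ / √((Cω)²+λ²) = 66.5 / 175 = 0.379 K.

0.379 K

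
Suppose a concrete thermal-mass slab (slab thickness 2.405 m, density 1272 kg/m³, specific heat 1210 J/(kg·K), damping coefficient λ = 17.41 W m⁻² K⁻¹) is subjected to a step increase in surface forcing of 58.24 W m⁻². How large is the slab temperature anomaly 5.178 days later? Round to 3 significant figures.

Areal heat capacity C = ρ c_p D = 1272 × 1210 × 2.405 = 3.70×10^6 J/(m^2 K).
τ = C / λ = 3.70×10^6 / 17.41 = 2.13×10^5 s.
Equilibrium anomaly ΔT_eq = F / λ = 58.24 / 17.41 = 3.35 K.
t = 5.178 days = 4.47×10^5 s, so t/τ = 2.10.
ΔT(t) = ΔT_eq (1 − e^(−t/τ)) = 3.35 × (1 − e^−2.10) = 2.94 K.

2.94 K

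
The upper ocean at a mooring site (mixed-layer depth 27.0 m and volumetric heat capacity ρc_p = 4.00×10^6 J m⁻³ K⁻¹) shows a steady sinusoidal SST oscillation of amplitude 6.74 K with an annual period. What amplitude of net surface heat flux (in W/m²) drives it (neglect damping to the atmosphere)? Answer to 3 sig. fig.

Areal heat capacity C = ρc_p × D = 4.00×10^6 × 27.0 = 1.08×10^8 J/(m²·K).
ω = 2π / 3.15×10^7 s = 1.99×10^-7 s⁻¹.
Cω = 1.08×10^8 × 1.99×10^-7 = 21.5 W/(m²·K).
F₀ = A × Cω = 6.74 × 21.5 = 145 W/m².

145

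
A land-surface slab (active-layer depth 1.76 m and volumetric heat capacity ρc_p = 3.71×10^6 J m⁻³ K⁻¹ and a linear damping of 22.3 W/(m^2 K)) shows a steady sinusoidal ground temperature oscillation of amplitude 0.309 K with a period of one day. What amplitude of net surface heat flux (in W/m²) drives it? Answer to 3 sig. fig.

Areal heat capacity C = ρc_p × D = 3.71×10^6 × 1.76 = 6.53×10^6 J m⁻² K⁻¹.
ω = 2π / 86400 s = 7.27×10^-5 s⁻¹.
√((Cω)² + λ²) = √((475)² + 22.3²) = 475 W/(m²·K).
F₀ = A × √((Cω)²+λ²) = 0.309 × 475 = 147 W/m².

147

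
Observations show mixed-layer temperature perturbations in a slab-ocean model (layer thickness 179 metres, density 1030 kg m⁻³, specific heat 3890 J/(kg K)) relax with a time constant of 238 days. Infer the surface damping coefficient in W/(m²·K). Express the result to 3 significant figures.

34.9

Areal heat capacity C = ρ c_p D = 1030 × 3890 × 179 = 7.17×10^8 J/(m²·K).
τ = 238 days = 2.06×10^7 s.
λ = C / τ = 7.17×10^8 / 2.06×10^7 = 34.9 W/(m²·K).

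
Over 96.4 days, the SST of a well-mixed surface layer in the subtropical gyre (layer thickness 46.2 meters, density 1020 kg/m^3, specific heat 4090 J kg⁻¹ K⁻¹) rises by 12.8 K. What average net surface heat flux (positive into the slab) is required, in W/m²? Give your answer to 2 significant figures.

300

Areal heat capacity C = ρ c_p D = 1020 × 4090 × 46.2 = 1.93×10^8 J/(m²·K).
Required heat per unit area: Q = C ΔT = 1.93×10^8 × 12.8 = 2.47×10^9 J/m².
Flux F = Q / Δt = 2.47×10^9 / 8.33×10^6 s = 296 W/m².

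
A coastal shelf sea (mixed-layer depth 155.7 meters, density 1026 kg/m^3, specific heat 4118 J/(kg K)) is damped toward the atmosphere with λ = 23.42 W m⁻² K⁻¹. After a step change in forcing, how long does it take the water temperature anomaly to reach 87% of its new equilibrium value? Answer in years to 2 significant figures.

Areal heat capacity C = ρ c_p D = 1026 × 4118 × 155.7 = 6.58×10^8 J/(m^2 K).
τ = C / λ = 6.58×10^8 / 23.42 = 2.81×10^7 s.
Fraction reached: 1 − e^(−t/τ) = 0.87 ⇒ t = −τ ln(1 − 0.87) = τ × 2.04.
t = 5.73×10^7 s = 1.82 years.

1.8 years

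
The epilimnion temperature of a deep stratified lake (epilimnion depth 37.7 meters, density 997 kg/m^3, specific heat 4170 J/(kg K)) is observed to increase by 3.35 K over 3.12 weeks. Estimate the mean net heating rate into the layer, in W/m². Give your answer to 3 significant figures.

278

Areal heat capacity C = ρ c_p D = 997 × 4170 × 37.7 = 1.57×10^8 J m⁻² K⁻¹.
Required heat per unit area: Q = C ΔT = 1.57×10^8 × 3.35 = 5.25×10^8 J/m².
Flux F = Q / Δt = 5.25×10^8 / 1.89×10^6 s = 278 W/m².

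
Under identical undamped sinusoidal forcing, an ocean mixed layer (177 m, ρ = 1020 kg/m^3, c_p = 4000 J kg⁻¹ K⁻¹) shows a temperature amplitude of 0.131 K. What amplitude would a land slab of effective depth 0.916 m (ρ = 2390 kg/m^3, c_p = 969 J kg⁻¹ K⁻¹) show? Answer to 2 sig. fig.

C_ocean = 7.22×10^8 J/(m²·K); C_land = 2.12×10^6 J/(m²·K).
A ∝ 1/C ⇒ A_land = A_ocean × C_ocean/C_land = 0.131 × 340 = 44.6 K.

45 K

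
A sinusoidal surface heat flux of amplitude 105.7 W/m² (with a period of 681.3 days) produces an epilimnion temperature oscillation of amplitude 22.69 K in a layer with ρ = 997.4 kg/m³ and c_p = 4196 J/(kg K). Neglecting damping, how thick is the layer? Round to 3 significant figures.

10.4 m

ω = 2π / 5.89×10^7 s = 1.07×10^-7 s⁻¹.
Required C = F₀ / (A ω) = 105.7 / (22.69 × 1.07×10^-7) = 4.36×10^7 J/(m²·K).
D = C / (ρ c_p) = 4.36×10^7 / (997.4 × 4196) = 10.4 m.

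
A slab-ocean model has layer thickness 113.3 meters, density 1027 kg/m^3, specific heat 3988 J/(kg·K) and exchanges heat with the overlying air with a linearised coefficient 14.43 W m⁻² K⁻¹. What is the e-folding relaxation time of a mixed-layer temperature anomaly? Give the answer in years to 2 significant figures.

1.0 years

Areal heat capacity C = ρ c_p D = 1027 × 3988 × 113.3 = 4.64×10^8 J m⁻² K⁻¹.
Relaxation time τ = C / λ = 4.64×10^8 / 14.43 = 3.22×10^7 s.
In years: 3.22×10^7 s / (3.156×10^7 s/year) = 1.02 years.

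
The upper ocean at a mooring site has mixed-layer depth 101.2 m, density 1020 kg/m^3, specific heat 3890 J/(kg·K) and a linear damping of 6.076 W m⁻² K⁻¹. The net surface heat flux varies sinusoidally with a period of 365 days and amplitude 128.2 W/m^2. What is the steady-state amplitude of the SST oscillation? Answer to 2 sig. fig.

Areal heat capacity C = ρ c_p D = 1020 × 3890 × 101.2 = 4.02×10^8 J/(m²·K).
Angular frequency ω = 2π / T = 2π / 3.15×10^7 s = 1.99×10^-7 s⁻¹.
√((Cω)² + λ²) = √((80.0)² + 6.076²) = 80.2 W/(m²·K).
Amplitude A = F₀ / √((Cω)²+λ²) = 128.2 / 80.2 = 1.60 K.

1.6 K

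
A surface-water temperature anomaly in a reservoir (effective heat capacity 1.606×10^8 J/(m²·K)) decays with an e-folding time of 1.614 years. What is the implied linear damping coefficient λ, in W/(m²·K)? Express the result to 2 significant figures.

Areal heat capacity C = 1.606×10^8 J/(m²·K) (given).
τ = 1.614 years = 5.09×10^7 s.
λ = C / τ = 1.61×10^8 / 5.09×10^7 = 3.15 W/(m²·K).

3.2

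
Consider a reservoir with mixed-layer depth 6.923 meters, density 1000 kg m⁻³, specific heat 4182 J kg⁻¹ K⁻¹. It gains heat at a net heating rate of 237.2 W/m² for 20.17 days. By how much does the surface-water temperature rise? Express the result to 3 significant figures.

Areal heat capacity C = ρ c_p D = 1000 × 4182 × 6.923 = 2.90×10^7 J m⁻² K⁻¹.
Net heat input Q = F Δt = 237.2 × (20.17 days × 86400 s/day) = 4.13×10^8 J/m².
ΔT = Q / C = 4.13×10^8 / 2.90×10^7 = 14.3 K.

14.3 K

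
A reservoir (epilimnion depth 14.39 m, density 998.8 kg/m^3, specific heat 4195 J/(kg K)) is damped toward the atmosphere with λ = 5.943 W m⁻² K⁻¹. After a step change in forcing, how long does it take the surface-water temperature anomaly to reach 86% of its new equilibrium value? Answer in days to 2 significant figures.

Areal heat capacity C = ρ c_p D = 998.8 × 4195 × 14.39 = 6.03×10^7 J/(m²·K).
τ = C / λ = 6.03×10^7 / 5.943 = 1.01×10^7 s.
Fraction reached: 1 − e^(−t/τ) = 0.86 ⇒ t = −τ ln(1 − 0.86) = τ × 1.97.
t = 1.99×10^7 s = 231 days.

230 days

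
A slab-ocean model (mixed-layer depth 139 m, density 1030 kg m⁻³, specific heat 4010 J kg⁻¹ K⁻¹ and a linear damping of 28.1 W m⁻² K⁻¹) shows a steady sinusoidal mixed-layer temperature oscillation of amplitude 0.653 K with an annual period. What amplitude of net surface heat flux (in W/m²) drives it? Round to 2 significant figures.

Areal heat capacity C = ρ c_p D = 1030 × 4010 × 139 = 5.74×10^8 J/(m²·K).
ω = 2π / 3.15×10^7 s = 1.99×10^-7 s⁻¹.
√((Cω)² + λ²) = √((114)² + 28.1²) = 118 W/(m²·K).
F₀ = A × √((Cω)²+λ²) = 0.653 × 118 = 76.9 W/m².

77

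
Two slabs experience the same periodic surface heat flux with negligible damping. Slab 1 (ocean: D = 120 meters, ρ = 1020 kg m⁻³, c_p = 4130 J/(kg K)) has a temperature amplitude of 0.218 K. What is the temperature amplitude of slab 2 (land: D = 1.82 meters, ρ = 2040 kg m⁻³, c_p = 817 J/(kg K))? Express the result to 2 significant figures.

36 K

C_ocean = 5.06×10^8 J/(m²·K); C_land = 3.03×10^6 J/(m²·K).
A ∝ 1/C ⇒ A_land = A_ocean × C_ocean/C_land = 0.218 × 167 = 36.3 K.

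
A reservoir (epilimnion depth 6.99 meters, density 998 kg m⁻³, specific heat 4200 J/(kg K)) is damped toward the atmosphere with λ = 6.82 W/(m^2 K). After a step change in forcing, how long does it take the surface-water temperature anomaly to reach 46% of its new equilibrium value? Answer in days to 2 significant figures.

Areal heat capacity C = ρ c_p D = 998 × 4200 × 6.99 = 2.93×10^7 J/(m^2 K).
τ = C / λ = 2.93×10^7 / 6.82 = 4.30×10^6 s.
Fraction reached: 1 − e^(−t/τ) = 0.46 ⇒ t = −τ ln(1 − 0.46) = τ × 0.616.
t = 2.65×10^6 s = 30.6 days.

31 days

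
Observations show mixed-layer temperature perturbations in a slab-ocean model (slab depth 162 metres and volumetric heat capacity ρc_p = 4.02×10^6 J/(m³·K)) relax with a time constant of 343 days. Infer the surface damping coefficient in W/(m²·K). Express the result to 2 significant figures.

22

Areal heat capacity C = ρc_p × D = 4.02×10^6 × 162 = 6.51×10^8 J/(m^2 K).
τ = 343 days = 2.96×10^7 s.
λ = C / τ = 6.51×10^8 / 2.96×10^7 = 22.0 W/(m²·K).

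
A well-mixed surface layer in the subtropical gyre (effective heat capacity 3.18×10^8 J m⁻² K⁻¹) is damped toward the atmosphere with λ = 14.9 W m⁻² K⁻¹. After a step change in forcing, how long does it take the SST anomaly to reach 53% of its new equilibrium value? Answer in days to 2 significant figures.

Areal heat capacity C = 3.18×10^8 J m⁻² K⁻¹ (given).
τ = C / λ = 3.18×10^8 / 14.9 = 2.13×10^7 s.
Fraction reached: 1 − e^(−t/τ) = 0.53 ⇒ t = −τ ln(1 − 0.53) = τ × 0.755.
t = 1.61×10^7 s = 187 days.

190 days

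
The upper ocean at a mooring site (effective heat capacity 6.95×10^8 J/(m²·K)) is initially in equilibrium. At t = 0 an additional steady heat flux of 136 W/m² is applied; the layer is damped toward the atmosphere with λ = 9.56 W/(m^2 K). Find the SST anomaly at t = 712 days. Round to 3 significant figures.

Areal heat capacity C = 6.95×10^8 J/(m²·K) (given).
τ = C / λ = 6.95×10^8 / 9.56 = 7.27×10^7 s.
Equilibrium anomaly ΔT_eq = F / λ = 136 / 9.56 = 14.2 K.
t = 712 days = 6.15×10^7 s, so t/τ = 0.846.
ΔT(t) = ΔT_eq (1 − e^(−t/τ)) = 14.2 × (1 − e^−0.846) = 8.12 K.

8.12 K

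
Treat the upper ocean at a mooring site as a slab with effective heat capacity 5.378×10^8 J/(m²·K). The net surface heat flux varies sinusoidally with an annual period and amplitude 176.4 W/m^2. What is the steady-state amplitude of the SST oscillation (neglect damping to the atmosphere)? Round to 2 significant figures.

Areal heat capacity C = 5.378×10^8 J/(m²·K) (given).
Angular frequency ω = 2π / T = 2π / 3.15×10^7 s = 1.99×10^-7 s⁻¹.
Cω = 5.38×10^8 × 1.99×10^-7 = 107 W/(m²·K).
Amplitude A = F₀ / (Cω) = 176.4 / 107 = 1.65 K.

1.6 K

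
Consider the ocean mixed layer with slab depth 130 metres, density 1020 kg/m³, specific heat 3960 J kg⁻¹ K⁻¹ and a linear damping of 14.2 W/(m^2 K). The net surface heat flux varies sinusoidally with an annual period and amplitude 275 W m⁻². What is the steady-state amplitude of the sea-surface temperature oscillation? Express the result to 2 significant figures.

2.6 K

Areal heat capacity C = ρ c_p D = 1020 × 3960 × 130 = 5.25×10^8 J m⁻² K⁻¹.
Angular frequency ω = 2π / T = 2π / 3.15×10^7 s = 1.99×10^-7 s⁻¹.
√((Cω)² + λ²) = √((105)² + 14.2²) = 106 W/(m²·K).
Amplitude A = F₀ / √((Cω)²+λ²) = 275 / 106 = 2.60 K.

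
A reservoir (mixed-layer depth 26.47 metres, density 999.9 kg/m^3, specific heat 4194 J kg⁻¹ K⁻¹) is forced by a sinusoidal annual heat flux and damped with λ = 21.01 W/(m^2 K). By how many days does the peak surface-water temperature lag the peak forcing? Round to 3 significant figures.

Areal heat capacity C = ρ c_p D = 999.9 × 4194 × 26.47 = 1.11×10^8 J/(m^2 K).
ω = 2π / 3.15×10^7 s = 1.99×10^-7 s⁻¹.
Phase lag φ = arctan(Cω/λ) = arctan(22.1/21.01) = 0.811 rad.
Time lag = φ / ω = 0.811 / 1.99×10^-7 = 4.07×10^6 s = 47.1 days.

47.1 days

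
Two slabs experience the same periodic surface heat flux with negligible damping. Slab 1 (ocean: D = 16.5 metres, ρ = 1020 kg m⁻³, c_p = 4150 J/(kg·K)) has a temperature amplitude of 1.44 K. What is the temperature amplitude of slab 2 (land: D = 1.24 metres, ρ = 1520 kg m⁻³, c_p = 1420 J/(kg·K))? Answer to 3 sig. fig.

C_ocean = 6.98×10^7 J/(m²·K); C_land = 2.68×10^6 J/(m²·K).
A ∝ 1/C ⇒ A_land = A_ocean × C_ocean/C_land = 1.44 × 26.1 = 37.6 K.

37.6 K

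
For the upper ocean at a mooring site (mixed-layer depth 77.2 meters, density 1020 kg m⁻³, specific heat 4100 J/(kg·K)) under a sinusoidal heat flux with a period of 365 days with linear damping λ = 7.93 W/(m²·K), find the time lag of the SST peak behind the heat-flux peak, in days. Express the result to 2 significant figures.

84 days

Areal heat capacity C = ρ c_p D = 1020 × 4100 × 77.2 = 3.23×10^8 J m⁻² K⁻¹.
ω = 2π / 3.15×10^7 s = 1.99×10^-7 s⁻¹.
Phase lag φ = arctan(Cω/λ) = arctan(64.3/7.93) = 1.45 rad.
Time lag = φ / ω = 1.45 / 1.99×10^-7 = 7.27×10^6 s = 84.1 days.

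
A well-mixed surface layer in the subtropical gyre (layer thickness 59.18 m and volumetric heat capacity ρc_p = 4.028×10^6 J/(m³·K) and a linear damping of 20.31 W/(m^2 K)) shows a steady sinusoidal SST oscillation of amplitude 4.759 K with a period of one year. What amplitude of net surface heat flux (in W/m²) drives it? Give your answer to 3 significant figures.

246

Areal heat capacity C = ρc_p × D = 4.028×10^6 × 59.18 = 2.38×10^8 J/(m^2 K).
ω = 2π / 3.15×10^7 s = 1.99×10^-7 s⁻¹.
√((Cω)² + λ²) = √((47.5)² + 20.31²) = 51.7 W/(m²·K).
F₀ = A × √((Cω)²+λ²) = 4.759 × 51.7 = 246 W/m².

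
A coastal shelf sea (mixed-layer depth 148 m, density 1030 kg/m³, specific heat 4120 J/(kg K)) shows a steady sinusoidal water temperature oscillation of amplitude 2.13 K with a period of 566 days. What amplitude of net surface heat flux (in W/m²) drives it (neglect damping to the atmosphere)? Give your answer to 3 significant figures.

172

Areal heat capacity C = ρ c_p D = 1030 × 4120 × 148 = 6.28×10^8 J/(m²·K).
ω = 2π / 4.89×10^7 s = 1.28×10^-7 s⁻¹.
Cω = 6.28×10^8 × 1.28×10^-7 = 80.7 W/(m²·K).
F₀ = A × Cω = 2.13 × 80.7 = 172 W/m².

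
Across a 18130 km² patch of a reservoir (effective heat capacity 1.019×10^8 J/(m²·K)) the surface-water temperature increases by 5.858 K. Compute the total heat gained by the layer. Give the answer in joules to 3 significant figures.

Areal heat capacity C = 1.019×10^8 J/(m²·K) (given).
Heat per unit area: q = C ΔT = 1.02×10^8 × 5.858 = 5.97×10^8 J/m².
Total heat: Q = q × A = 5.97×10^8 × (18130 × 10⁶ m²) = 1.08×10^19 J.

1.08×10^19 J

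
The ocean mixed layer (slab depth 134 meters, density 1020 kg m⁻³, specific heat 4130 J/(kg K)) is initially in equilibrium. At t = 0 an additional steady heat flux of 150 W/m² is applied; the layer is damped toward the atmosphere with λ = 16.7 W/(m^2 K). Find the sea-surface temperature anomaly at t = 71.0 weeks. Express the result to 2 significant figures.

6.5 K

Areal heat capacity C = ρ c_p D = 1020 × 4130 × 134 = 5.64×10^8 J/(m²·K).
τ = C / λ = 5.64×10^8 / 16.7 = 3.38×10^7 s.
Equilibrium anomaly ΔT_eq = F / λ = 150 / 16.7 = 8.98 K.
t = 71.0 weeks = 4.29×10^7 s, so t/τ = 1.27.
ΔT(t) = ΔT_eq (1 − e^(−t/τ)) = 8.98 × (1 − e^−1.27) = 6.46 K.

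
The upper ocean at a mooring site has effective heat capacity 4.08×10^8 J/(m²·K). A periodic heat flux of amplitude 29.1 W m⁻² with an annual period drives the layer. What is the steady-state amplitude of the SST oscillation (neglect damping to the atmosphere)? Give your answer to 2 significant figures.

0.36 K

Areal heat capacity C = 4.08×10^8 J/(m²·K) (given).
Angular frequency ω = 2π / T = 2π / 3.15×10^7 s = 1.99×10^-7 s⁻¹.
Cω = 4.08×10^8 × 1.99×10^-7 = 81.3 W/(m²·K).
Amplitude A = F₀ / (Cω) = 29.1 / 81.3 = 0.358 K.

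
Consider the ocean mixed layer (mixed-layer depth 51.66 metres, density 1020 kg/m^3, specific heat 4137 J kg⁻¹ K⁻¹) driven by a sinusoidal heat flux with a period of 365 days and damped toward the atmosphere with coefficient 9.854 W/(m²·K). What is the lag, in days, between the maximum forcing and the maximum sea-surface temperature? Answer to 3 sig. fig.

78.3 days

Areal heat capacity C = ρ c_p D = 1020 × 4137 × 51.66 = 2.18×10^8 J/(m^2 K).
ω = 2π / 3.15×10^7 s = 1.99×10^-7 s⁻¹.
Phase lag φ = arctan(Cω/λ) = arctan(43.4/9.854) = 1.35 rad.
Time lag = φ / ω = 1.35 / 1.99×10^-7 = 6.76×10^6 s = 78.3 days.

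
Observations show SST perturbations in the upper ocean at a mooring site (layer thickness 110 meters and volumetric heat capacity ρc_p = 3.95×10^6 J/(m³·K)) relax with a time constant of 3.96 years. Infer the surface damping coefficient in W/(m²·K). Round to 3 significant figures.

3.48

Areal heat capacity C = ρc_p × D = 3.95×10^6 × 110 = 4.34×10^8 J m⁻² K⁻¹.
τ = 3.96 years = 1.25×10^8 s.
λ = C / τ = 4.34×10^8 / 1.25×10^8 = 3.48 W/(m²·K).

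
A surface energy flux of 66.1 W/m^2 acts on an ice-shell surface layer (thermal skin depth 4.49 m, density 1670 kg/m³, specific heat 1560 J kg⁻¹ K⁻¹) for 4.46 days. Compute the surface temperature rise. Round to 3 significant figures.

Areal heat capacity C = ρ c_p D = 1670 × 1560 × 4.49 = 1.17×10^7 J m⁻² K⁻¹.
Net heat input Q = F Δt = 66.1 × (4.46 days × 86400 s/day) = 2.55×10^7 J/m².
ΔT = Q / C = 2.55×10^7 / 1.17×10^7 = 2.18 K.

2.18 K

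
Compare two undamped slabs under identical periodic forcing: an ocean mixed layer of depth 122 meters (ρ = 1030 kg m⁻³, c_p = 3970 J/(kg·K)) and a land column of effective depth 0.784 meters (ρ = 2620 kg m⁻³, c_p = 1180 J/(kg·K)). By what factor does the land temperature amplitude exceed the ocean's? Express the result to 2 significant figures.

C_ocean = 1030 × 3970 × 122 = 4.99×10^8 J/(m²·K).
C_land = 2620 × 1180 × 0.784 = 2.42×10^6 J/(m²·K).
Undamped amplitude ∝ 1/C, so A_land/A_ocean = C_ocean/C_land = 206.

210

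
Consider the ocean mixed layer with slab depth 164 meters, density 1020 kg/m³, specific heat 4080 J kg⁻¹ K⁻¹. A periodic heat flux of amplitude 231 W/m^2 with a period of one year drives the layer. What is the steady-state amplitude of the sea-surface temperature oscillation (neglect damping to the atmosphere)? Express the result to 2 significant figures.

1.7 K

Areal heat capacity C = ρ c_p D = 1020 × 4080 × 164 = 6.83×10^8 J/(m^2 K).
Angular frequency ω = 2π / T = 2π / 3.15×10^7 s = 1.99×10^-7 s⁻¹.
Cω = 6.83×10^8 × 1.99×10^-7 = 136 W/(m²·K).
Amplitude A = F₀ / (Cω) = 231 / 136 = 1.70 K.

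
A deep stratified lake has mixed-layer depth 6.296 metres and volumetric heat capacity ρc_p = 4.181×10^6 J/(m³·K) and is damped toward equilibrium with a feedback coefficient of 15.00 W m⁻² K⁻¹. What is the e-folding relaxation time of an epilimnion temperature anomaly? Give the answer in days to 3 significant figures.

20.3 days

Areal heat capacity C = ρc_p × D = 4.181×10^6 × 6.296 = 2.63×10^7 J/(m^2 K).
Relaxation time τ = C / λ = 2.63×10^7 / 15.00 = 1.75×10^6 s.
In days: 1.75×10^6 s / (86400 s/day) = 20.3 days.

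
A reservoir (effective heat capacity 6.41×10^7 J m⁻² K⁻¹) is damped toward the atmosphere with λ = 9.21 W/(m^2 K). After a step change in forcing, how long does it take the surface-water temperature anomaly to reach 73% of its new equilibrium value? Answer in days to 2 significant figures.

110 days

Areal heat capacity C = 6.41×10^7 J m⁻² K⁻¹ (given).
τ = C / λ = 6.41×10^7 / 9.21 = 6.96×10^6 s.
Fraction reached: 1 − e^(−t/τ) = 0.73 ⇒ t = −τ ln(1 − 0.73) = τ × 1.31.
t = 9.11×10^6 s = 105 days.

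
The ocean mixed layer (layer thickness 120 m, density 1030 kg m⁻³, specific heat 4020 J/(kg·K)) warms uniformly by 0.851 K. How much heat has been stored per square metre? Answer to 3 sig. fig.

4.23×10^8

Areal heat capacity C = ρ c_p D = 1030 × 4020 × 120 = 4.97×10^8 J m⁻² K⁻¹.
ΔQ = C ΔT = 4.97×10^8 × 0.851 = 4.23×10^8 J/m².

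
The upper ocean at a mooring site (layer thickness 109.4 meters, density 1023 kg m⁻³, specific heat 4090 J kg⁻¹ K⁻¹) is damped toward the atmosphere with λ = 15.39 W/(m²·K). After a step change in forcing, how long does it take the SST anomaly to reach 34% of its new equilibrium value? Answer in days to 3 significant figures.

143 days

Areal heat capacity C = ρ c_p D = 1023 × 4090 × 109.4 = 4.58×10^8 J m⁻² K⁻¹.
τ = C / λ = 4.58×10^8 / 15.39 = 2.97×10^7 s.
Fraction reached: 1 − e^(−t/τ) = 0.34 ⇒ t = −τ ln(1 − 0.34) = τ × 0.416.
t = 1.24×10^7 s = 143 days.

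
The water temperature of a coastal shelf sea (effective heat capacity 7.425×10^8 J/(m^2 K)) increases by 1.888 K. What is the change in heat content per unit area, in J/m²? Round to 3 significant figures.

1.40×10^9

Areal heat capacity C = 7.425×10^8 J/(m^2 K) (given).
ΔQ = C ΔT = 7.42×10^8 × 1.888 = 1.40×10^9 J/m².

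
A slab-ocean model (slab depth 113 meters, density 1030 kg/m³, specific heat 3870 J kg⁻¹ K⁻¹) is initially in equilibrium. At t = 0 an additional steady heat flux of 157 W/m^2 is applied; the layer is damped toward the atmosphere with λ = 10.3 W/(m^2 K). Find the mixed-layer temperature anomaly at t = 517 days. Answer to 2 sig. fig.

9.8 K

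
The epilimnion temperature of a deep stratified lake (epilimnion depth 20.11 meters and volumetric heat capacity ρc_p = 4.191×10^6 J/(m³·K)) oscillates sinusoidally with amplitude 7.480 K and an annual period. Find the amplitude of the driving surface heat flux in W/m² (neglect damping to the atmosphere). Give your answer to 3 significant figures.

126

Areal heat capacity C = ρc_p × D = 4.191×10^6 × 20.11 = 8.43×10^7 J/(m²·K).
ω = 2π / 3.15×10^7 s = 1.99×10^-7 s⁻¹.
Cω = 8.43×10^7 × 1.99×10^-7 = 16.8 W/(m²·K).
F₀ = A × Cω = 7.480 × 16.8 = 126 W/m².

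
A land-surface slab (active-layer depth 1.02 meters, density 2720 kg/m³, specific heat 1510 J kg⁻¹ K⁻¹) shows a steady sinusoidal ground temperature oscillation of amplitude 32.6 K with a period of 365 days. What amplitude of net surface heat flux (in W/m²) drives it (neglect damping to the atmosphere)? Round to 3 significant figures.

Areal heat capacity C = ρ c_p D = 2720 × 1510 × 1.02 = 4.19×10^6 J/(m²·K).
ω = 2π / 3.15×10^7 s = 1.99×10^-7 s⁻¹.
Cω = 4.19×10^6 × 1.99×10^-7 = 0.835 W/(m²·K).
F₀ = A × Cω = 32.6 × 0.835 = 27.2 W/m².

27.2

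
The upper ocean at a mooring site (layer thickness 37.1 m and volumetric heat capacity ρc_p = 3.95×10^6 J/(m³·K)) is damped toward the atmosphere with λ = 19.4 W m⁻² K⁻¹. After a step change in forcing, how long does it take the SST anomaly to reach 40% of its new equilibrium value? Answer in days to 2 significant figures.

Areal heat capacity C = ρc_p × D = 3.95×10^6 × 37.1 = 1.47×10^8 J/(m²·K).
τ = C / λ = 1.47×10^8 / 19.4 = 7.55×10^6 s.
Fraction reached: 1 − e^(−t/τ) = 0.40 ⇒ t = −τ ln(1 − 0.40) = τ × 0.511.
t = 3.86×10^6 s = 44.7 days.

45 days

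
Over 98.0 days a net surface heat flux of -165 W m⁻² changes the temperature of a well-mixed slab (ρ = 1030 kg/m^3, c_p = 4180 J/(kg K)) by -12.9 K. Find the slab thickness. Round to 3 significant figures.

Heat input Q = F Δt = -165 × 8.47×10^6 s = -1.40×10^9 J/m².
Required areal heat capacity C = Q / ΔT = 1.08×10^8 J/(m²·K).
Depth D = C / (ρ c_p) = 1.08×10^8 / (1030 × 4180) = 25.2 m.

25.2 m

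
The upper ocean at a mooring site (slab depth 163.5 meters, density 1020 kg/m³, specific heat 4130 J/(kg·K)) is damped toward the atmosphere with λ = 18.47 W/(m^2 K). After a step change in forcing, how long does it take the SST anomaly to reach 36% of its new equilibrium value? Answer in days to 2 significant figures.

190 days

Areal heat capacity C = ρ c_p D = 1020 × 4130 × 163.5 = 6.89×10^8 J/(m²·K).
τ = C / λ = 6.89×10^8 / 18.47 = 3.73×10^7 s.
Fraction reached: 1 − e^(−t/τ) = 0.36 ⇒ t = −τ ln(1 − 0.36) = τ × 0.446.
t = 1.66×10^7 s = 193 days.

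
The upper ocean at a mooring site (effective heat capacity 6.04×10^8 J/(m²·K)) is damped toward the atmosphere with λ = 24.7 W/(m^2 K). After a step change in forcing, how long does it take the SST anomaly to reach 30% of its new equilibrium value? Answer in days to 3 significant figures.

Areal heat capacity C = 6.04×10^8 J/(m²·K) (given).
τ = C / λ = 6.04×10^8 / 24.7 = 2.45×10^7 s.
Fraction reached: 1 − e^(−t/τ) = 0.30 ⇒ t = −τ ln(1 − 0.30) = τ × 0.357.
t = 8.72×10^6 s = 101 days.

101 days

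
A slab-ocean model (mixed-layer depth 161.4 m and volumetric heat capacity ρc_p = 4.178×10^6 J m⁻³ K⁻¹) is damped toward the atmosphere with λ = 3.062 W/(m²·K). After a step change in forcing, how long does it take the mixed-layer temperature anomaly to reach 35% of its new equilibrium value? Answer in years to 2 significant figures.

3.0 years

Areal heat capacity C = ρc_p × D = 4.178×10^6 × 161.4 = 6.74×10^8 J m⁻² K⁻¹.
τ = C / λ = 6.74×10^8 / 3.062 = 2.20×10^8 s.
Fraction reached: 1 − e^(−t/τ) = 0.35 ⇒ t = −τ ln(1 − 0.35) = τ × 0.431.
t = 9.49×10^7 s = 3.01 years.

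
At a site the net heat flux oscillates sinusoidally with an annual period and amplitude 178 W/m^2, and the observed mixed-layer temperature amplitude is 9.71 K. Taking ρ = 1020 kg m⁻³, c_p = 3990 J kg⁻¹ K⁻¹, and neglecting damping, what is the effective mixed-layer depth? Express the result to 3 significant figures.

22.6 m

ω = 2π / 3.15×10^7 s = 1.99×10^-7 s⁻¹.
Required C = F₀ / (A ω) = 178 / (9.71 × 1.99×10^-7) = 9.20×10^7 J/(m²·K).
D = C / (ρ c_p) = 9.20×10^7 / (1020 × 3990) = 22.6 m.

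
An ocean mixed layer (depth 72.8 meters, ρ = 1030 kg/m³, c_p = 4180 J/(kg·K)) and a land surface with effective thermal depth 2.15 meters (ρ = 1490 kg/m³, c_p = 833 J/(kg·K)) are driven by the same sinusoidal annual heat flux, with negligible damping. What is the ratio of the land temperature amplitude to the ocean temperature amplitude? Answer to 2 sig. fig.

C_ocean = 1030 × 4180 × 72.8 = 3.13×10^8 J/(m²·K).
C_land = 1490 × 833 × 2.15 = 2.67×10^6 J/(m²·K).
Undamped amplitude ∝ 1/C, so A_land/A_ocean = C_ocean/C_land = 117.

120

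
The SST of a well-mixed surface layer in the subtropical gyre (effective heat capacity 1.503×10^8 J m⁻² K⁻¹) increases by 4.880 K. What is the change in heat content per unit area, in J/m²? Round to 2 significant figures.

7.3×10^8

Areal heat capacity C = 1.503×10^8 J m⁻² K⁻¹ (given).
ΔQ = C ΔT = 1.50×10^8 × 4.880 = 7.33×10^8 J/m².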